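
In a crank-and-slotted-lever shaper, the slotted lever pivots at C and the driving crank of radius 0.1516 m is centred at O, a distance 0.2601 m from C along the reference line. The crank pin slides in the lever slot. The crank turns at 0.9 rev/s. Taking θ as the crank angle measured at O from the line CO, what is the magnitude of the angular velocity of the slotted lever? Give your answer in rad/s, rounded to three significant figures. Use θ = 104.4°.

1.05

ω = 5.655 rad/s (from 0.9 rev/s).
Crank pin A relative to C: A = (d + r cosθ, r sinθ); lever angle φ = atan2(r sinθ, d + r cosθ).
Differentiating tanφ: φ̇ = rω(d cosθ + r)/(d² + r² + 2dr cosθ).
d² + r² + 2dr cosθ = |CA|² = 0.0710223 m²;  d cosθ + r = +0.086916 m.
|ω_lever| = |0.1516·5.655·+0.086916| / 0.0710223 = 1.0491 rad/s.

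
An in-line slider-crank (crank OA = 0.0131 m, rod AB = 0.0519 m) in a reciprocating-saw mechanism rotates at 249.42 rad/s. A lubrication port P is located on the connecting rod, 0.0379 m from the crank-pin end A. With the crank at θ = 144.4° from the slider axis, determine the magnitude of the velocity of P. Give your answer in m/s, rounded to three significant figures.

ω = 249.4 rad/s.  Crank-pin speed |V_A| = rω = 3.2674 m/s, perpendicular to OA.
Rod angle: sinφ = −(r/L) sinθ ⇒ φ = -8.449°; ω_rod = −rω cosθ/√(L²−r²sin²θ) = +51.751 rad/s.
V_P = V_A + ω_rod × AP, with AP = 0.0379 m along the rod.
Components: V_Px = −rω sinθ − a·ω_rod·sinφ = -1.6138 m/s;  V_Py = rω cosθ + a·ω_rod·cosφ = -0.71665 m/s.
|V_P| = √(V_Px² + V_Py²) = 1.7658 m/s.

1.77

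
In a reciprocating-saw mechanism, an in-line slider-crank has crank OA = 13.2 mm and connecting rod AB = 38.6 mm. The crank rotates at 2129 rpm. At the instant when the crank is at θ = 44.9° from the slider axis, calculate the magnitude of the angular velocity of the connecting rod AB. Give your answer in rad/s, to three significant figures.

55.7

ω = 222.9 rad/s (converted from 2129 rpm).
The rod makes angle φ with the slider axis where L sinφ = r sinθ; differentiating, L cosφ·φ̇ = r ω cosθ.
L cosφ = √(L² − r² sin²θ) = 0.037459 m.
|ω_rod| = r ω |cosθ| / √(L² − r² sin²θ) = 0.0132·222.9·0.70834/0.037459 = 55.65 rad/s.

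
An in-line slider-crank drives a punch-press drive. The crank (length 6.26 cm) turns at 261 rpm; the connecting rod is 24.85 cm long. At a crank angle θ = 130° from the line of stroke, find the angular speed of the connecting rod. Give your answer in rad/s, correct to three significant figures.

ω = 27.33 rad/s (converted from 261 rpm).
The rod makes angle φ with the slider axis where L sinφ = r sinθ; differentiating, L cosφ·φ̇ = r ω cosθ.
L cosφ = √(L² − r² sin²θ) = 0.24383 m.
|ω_rod| = r ω |cosθ| / √(L² − r² sin²θ) = 0.0626·27.33·0.64279/0.24383 = 4.5105 rad/s.

4.51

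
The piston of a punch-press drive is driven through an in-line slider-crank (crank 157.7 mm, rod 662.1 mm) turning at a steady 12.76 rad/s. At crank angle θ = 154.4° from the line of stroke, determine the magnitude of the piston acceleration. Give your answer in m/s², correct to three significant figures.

ω = 12.76 rad/s
x(θ) = r cosθ + √(L² − r² sin²θ); with ω constant, a = ω²·d²x/dθ².
d²x/dθ² = −r cosθ − r²(cos2θ)/√u − r⁴ sin²2θ/(4u^{3/2}),  u = L² − r² sin²θ = 0.433733 m².
Substituting r = 0.1577 m, L = 0.6621 m, θ = 154.4°: d²x/dθ² = +0.11823 m.
a = ω²·d²x/dθ² = (12.76)²·(+0.11823) = +19.25 m/s²;  |a| = 19.25 m/s².

19.2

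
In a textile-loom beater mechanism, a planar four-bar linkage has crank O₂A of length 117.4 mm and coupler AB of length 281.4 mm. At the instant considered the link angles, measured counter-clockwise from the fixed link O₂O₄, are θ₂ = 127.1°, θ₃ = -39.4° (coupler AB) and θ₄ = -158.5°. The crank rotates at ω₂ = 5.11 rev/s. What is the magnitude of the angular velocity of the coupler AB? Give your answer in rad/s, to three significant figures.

14.8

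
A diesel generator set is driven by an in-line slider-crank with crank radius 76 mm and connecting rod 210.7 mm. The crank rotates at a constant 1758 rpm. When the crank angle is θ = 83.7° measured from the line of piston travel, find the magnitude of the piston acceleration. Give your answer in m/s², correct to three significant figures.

ω = 2π·1758/60 = 184.1 rad/s
x(θ) = r cosθ + √(L² − r² sin²θ); with ω constant, a = ω²·d²x/dθ².
d²x/dθ² = −r cosθ − r²(cos2θ)/√u − r⁴ sin²2θ/(4u^{3/2}),  u = L² − r² sin²θ = 0.038688 m².
Substituting r = 0.076 m, L = 0.2107 m, θ = 83.7°: d²x/dθ² = +0.020266 m.
a = ω²·d²x/dθ² = (184.1)²·(+0.020266) = +686.87 m/s²;  |a| = 686.87 m/s².

687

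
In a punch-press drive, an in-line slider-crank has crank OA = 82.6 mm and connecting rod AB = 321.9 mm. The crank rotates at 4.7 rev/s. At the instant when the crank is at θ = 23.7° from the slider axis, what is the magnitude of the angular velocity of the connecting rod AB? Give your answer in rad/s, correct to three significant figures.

6.98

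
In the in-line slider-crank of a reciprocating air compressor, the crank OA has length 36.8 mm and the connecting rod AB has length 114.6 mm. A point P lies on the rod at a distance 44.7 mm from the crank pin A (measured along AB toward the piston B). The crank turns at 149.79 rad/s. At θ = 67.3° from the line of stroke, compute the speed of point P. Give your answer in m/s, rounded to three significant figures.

5.50

ω = 149.8 rad/s.  Crank-pin speed |V_A| = rω = 5.5123 m/s, perpendicular to OA.
Rod angle: sinφ = −(r/L) sinθ ⇒ φ = -17.232°; ω_rod = −rω cosθ/√(L²−r²sin²θ) = -19.434 rad/s.
V_P = V_A + ω_rod × AP, with AP = 0.0447 m along the rod.
Components: V_Px = −rω sinθ − a·ω_rod·sinφ = -5.3426 m/s;  V_Py = rω cosθ + a·ω_rod·cosφ = +1.2975 m/s.
|V_P| = √(V_Px² + V_Py²) = 5.4979 m/s.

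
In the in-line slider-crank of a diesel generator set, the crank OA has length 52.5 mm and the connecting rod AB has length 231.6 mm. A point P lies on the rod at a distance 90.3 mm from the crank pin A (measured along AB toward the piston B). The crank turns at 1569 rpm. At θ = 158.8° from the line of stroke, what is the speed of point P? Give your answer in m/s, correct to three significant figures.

5.68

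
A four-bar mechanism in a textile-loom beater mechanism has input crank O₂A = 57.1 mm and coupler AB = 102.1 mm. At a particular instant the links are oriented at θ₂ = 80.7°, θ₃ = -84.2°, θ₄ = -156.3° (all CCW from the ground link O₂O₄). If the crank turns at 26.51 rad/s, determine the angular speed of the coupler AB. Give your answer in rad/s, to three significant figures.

13.1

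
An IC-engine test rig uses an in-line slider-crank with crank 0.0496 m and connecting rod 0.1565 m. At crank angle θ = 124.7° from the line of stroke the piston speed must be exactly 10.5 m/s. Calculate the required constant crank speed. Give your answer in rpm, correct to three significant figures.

3020

For an in-line slider-crank, |v_piston| = rω|sinθ|·[1 + r cosθ/√(L² − r² sin²θ)].
With r = 0.0496 m, L = 0.1565 m, θ = 124.7°: the bracketed kinematic factor |dx/dθ| = 0.033158 m.
ω = v/|dx/dθ| = 10.5/0.033158 = 316.67 rad/s.
N = 60ω/(2π) = 3024 rpm.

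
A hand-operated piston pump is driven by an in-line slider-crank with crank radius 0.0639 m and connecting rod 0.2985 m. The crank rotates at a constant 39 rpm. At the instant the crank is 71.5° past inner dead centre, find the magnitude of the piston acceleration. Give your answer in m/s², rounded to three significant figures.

0.153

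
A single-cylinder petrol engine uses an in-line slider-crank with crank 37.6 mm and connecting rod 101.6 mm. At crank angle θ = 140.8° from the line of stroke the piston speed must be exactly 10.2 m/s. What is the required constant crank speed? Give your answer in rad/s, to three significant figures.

609

For an in-line slider-crank, |v_piston| = rω|sinθ|·[1 + r cosθ/√(L² − r² sin²θ)].
With r = 0.0376 m, L = 0.1016 m, θ = 140.8°: the bracketed kinematic factor |dx/dθ| = 0.016754 m.
ω = v/|dx/dθ| = 10.2/0.016754 = 608.79 rad/s.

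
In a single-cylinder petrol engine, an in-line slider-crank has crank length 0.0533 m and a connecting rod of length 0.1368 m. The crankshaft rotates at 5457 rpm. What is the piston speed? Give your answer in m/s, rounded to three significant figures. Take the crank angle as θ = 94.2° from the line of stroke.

ω = 2π·5457/60 = 571.5 rad/s
For an in-line slider-crank, x = r cosθ + √(L² − r² sin²θ), so v = −rω sinθ·[1 + r cosθ/√(L² − r² sin²θ)].
With r = 0.0533 m, L = 0.1368 m, θ = 94.2°: √(L² − r² sin²θ) = 0.12605 m.
v = −0.0533·571.5·0.99731·[1 + 0.0533·-0.07324/0.12605] = -29.436 m/s.
|v| = 29.436 m/s.

29.4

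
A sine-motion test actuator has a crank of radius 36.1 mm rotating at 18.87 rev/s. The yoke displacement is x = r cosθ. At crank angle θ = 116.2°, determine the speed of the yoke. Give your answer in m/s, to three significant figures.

3.84

ω = 118.6 rad/s (from 18.87 rev/s).
x = r cosθ ⇒ ẋ = −rω sinθ.
|v| = rω|sinθ| = 0.0361·118.6·|sin 116.2°| = 3.8404 m/s.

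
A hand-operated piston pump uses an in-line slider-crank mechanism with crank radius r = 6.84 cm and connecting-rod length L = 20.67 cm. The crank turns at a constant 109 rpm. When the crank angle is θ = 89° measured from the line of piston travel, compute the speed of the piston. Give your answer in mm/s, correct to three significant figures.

ω = 2π·109/60 = 11.41 rad/s
For an in-line slider-crank, x = r cosθ + √(L² − r² sin²θ), so v = −rω sinθ·[1 + r cosθ/√(L² − r² sin²θ)].
With r = 0.0684 m, L = 0.2067 m, θ = 89°: √(L² − r² sin²θ) = 0.19506 m.
v = −0.0684·11.41·0.99985·[1 + 0.0684·0.01745/0.19506] = -0.78541 m/s.
|v| = 0.78541 m/s = 785.41 mm/s.

785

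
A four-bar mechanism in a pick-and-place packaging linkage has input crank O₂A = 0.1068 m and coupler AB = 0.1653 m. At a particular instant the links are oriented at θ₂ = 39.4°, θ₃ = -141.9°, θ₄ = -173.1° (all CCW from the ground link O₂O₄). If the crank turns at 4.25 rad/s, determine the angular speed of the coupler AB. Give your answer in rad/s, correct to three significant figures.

ω₂ = 4.25 rad/s
Differentiating the loop-closure r₂e^{iθ₂}+r₃e^{iθ₃}=r₁+r₄e^{iθ₄} gives r₂ω₂e^{iθ₂}+r₃ω₃e^{iθ₃}=r₄ω₄e^{iθ₄}.
Eliminating the other unknown: ω₃ = r₂ω₂ sin(θ₄−θ₂) / [r₃ sin(θ₃−θ₄)].
Numerator sine = +0.53730; denominator sine = +0.51803.
Result = 0.1068·4.25·(+0.53730) / (0.1653·(+0.51803)) = +2.8481 rad/s; magnitude 2.8481 rad/s.

2.85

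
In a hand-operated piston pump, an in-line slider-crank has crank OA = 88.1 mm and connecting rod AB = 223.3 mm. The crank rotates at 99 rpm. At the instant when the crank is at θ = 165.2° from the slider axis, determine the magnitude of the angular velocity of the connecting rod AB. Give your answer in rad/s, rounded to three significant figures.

ω = 10.37 rad/s (converted from 99 rpm).
The rod makes angle φ with the slider axis where L sinφ = r sinθ; differentiating, L cosφ·φ̇ = r ω cosθ.
L cosφ = √(L² − r² sin²θ) = 0.22216 m.
|ω_rod| = r ω |cosθ| / √(L² − r² sin²θ) = 0.0881·10.37·0.96682/0.22216 = 3.9748 rad/s.

3.97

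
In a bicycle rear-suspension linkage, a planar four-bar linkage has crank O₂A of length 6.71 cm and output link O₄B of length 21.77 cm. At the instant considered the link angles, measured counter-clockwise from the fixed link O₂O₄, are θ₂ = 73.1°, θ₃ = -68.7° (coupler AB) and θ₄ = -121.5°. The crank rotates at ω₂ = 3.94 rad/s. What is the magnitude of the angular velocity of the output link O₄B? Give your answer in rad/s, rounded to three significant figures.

0.943

ω₂ = 3.94 rad/s
Differentiating the loop-closure r₂e^{iθ₂}+r₃e^{iθ₃}=r₁+r₄e^{iθ₄} gives r₂ω₂e^{iθ₂}+r₃ω₃e^{iθ₃}=r₄ω₄e^{iθ₄}.
Eliminating the other unknown: ω₄ = r₂ω₂ sin(θ₂−θ₃) / [r₄ sin(θ₄−θ₃)].
Numerator sine = +0.61841; denominator sine = -0.79653.
Result = 0.0671·3.94·(+0.61841) / (0.2177·(-0.79653)) = -0.94283 rad/s; magnitude 0.94283 rad/s.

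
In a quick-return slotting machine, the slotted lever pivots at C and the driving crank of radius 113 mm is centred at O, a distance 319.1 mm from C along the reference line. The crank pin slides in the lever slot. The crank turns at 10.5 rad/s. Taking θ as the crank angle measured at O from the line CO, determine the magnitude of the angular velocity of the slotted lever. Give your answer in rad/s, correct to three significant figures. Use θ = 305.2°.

2.26

ω = 10.5 rad/s
Crank pin A relative to C: A = (d + r cosθ, r sinθ); lever angle φ = atan2(r sinθ, d + r cosθ).
Differentiating tanφ: φ̇ = rω(d cosθ + r)/(d² + r² + 2dr cosθ).
d² + r² + 2dr cosθ = |CA|² = 0.156164 m²;  d cosθ + r = +0.29694 m.
|ω_lever| = |0.113·10.5·+0.29694| / 0.156164 = 2.2561 rad/s.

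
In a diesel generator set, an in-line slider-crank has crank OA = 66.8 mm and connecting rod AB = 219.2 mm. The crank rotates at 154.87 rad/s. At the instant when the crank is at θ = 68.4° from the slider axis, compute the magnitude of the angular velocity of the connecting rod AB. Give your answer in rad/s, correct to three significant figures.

18.1

ω = 154.9 rad/s
The rod makes angle φ with the slider axis where L sinφ = r sinθ; differentiating, L cosφ·φ̇ = r ω cosθ.
L cosφ = √(L² − r² sin²θ) = 0.21022 m.
|ω_rod| = r ω |cosθ| / √(L² − r² sin²θ) = 0.0668·154.9·0.36812/0.21022 = 18.116 rad/s.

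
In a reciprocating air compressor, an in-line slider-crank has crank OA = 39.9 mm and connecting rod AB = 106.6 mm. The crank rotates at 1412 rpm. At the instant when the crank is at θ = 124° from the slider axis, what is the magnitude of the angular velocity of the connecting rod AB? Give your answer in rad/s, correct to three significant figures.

ω = 147.9 rad/s (converted from 1412 rpm).
The rod makes angle φ with the slider axis where L sinφ = r sinθ; differentiating, L cosφ·φ̇ = r ω cosθ.
L cosφ = √(L² − r² sin²θ) = 0.10134 m.
|ω_rod| = r ω |cosθ| / √(L² − r² sin²θ) = 0.0399·147.9·0.55919/0.10134 = 32.556 rad/s.

32.6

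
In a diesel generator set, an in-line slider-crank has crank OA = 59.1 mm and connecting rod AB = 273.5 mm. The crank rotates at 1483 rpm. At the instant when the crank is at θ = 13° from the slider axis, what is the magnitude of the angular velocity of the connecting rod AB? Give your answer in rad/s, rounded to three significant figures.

ω = 155.3 rad/s (converted from 1483 rpm).
The rod makes angle φ with the slider axis where L sinφ = r sinθ; differentiating, L cosφ·φ̇ = r ω cosθ.
L cosφ = √(L² − r² sin²θ) = 0.27318 m.
|ω_rod| = r ω |cosθ| / √(L² − r² sin²θ) = 0.0591·155.3·0.97437/0.27318 = 32.737 rad/s.

32.7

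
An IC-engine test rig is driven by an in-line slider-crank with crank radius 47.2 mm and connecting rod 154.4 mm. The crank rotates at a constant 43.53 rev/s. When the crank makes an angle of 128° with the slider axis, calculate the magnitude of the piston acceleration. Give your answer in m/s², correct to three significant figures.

ω = 2π·43.5 = 273.5 rad/s
x(θ) = r cosθ + √(L² − r² sin²θ); with ω constant, a = ω²·d²x/dθ².
d²x/dθ² = −r cosθ − r²(cos2θ)/√u − r⁴ sin²2θ/(4u^{3/2}),  u = L² − r² sin²θ = 0.022456 m².
Substituting r = 0.0472 m, L = 0.1544 m, θ = 128°: d²x/dθ² = +0.032309 m.
a = ω²·d²x/dθ² = (273.5)²·(+0.032309) = +2416.9 m/s²;  |a| = 2416.9 m/s².

2420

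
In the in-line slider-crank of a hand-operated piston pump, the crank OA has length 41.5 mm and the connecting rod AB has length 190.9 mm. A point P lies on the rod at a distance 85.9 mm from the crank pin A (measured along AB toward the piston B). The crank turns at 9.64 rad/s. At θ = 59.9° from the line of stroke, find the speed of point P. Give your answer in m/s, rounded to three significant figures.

ω = 9.64 rad/s.  Crank-pin speed |V_A| = rω = 0.40006 m/s, perpendicular to OA.
Rod angle: sinφ = −(r/L) sinθ ⇒ φ = -10.841°; ω_rod = −rω cosθ/√(L²−r²sin²θ) = -1.0701 rad/s.
V_P = V_A + ω_rod × AP, with AP = 0.0859 m along the rod.
Components: V_Px = −rω sinθ − a·ω_rod·sinφ = -0.3634 m/s;  V_Py = rω cosθ + a·ω_rod·cosφ = +0.11035 m/s.
|V_P| = √(V_Px² + V_Py²) = 0.37979 m/s.

0.380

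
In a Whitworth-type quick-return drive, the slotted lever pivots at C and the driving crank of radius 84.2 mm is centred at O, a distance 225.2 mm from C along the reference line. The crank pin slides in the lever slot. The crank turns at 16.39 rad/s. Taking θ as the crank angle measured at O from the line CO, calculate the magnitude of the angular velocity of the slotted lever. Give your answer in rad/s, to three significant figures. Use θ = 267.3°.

ω = 16.39 rad/s
Crank pin A relative to C: A = (d + r cosθ, r sinθ); lever angle φ = atan2(r sinθ, d + r cosθ).
Differentiating tanφ: φ̇ = rω(d cosθ + r)/(d² + r² + 2dr cosθ).
d² + r² + 2dr cosθ = |CA|² = 0.0560182 m²;  d cosθ + r = +0.073592 m.
|ω_lever| = |0.0842·16.39·+0.073592| / 0.0560182 = 1.813 rad/s.

1.81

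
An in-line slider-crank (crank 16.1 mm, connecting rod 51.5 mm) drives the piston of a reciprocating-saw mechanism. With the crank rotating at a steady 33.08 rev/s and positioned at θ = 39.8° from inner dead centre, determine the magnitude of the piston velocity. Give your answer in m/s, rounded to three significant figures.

ω = 2π·33.1 = 207.8 rad/s
For an in-line slider-crank, x = r cosθ + √(L² − r² sin²θ), so v = −rω sinθ·[1 + r cosθ/√(L² − r² sin²θ)].
With r = 0.0161 m, L = 0.0515 m, θ = 39.8°: √(L² − r² sin²θ) = 0.050458 m.
v = −0.0161·207.8·0.64011·[1 + 0.0161·0.76828/0.050458] = -2.6671 m/s.
|v| = 2.6671 m/s.

2.67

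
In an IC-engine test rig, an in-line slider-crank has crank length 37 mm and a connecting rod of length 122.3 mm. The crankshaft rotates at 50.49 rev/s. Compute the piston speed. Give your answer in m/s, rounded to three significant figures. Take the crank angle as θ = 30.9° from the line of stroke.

7.61

ω = 2π·50.5 = 317.2 rad/s
For an in-line slider-crank, x = r cosθ + √(L² − r² sin²θ), so v = −rω sinθ·[1 + r cosθ/√(L² − r² sin²θ)].
With r = 0.037 m, L = 0.1223 m, θ = 30.9°: √(L² − r² sin²θ) = 0.12081 m.
v = −0.037·317.2·0.51354·[1 + 0.037·0.85806/0.12081] = -7.6119 m/s.
|v| = 7.6119 m/s.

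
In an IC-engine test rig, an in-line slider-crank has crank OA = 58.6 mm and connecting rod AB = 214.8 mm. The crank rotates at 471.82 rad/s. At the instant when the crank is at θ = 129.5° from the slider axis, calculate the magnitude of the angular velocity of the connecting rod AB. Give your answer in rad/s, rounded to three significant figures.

ω = 471.8 rad/s
The rod makes angle φ with the slider axis where L sinφ = r sinθ; differentiating, L cosφ·φ̇ = r ω cosθ.
L cosφ = √(L² − r² sin²θ) = 0.20999 m.
|ω_rod| = r ω |cosθ| / √(L² − r² sin²θ) = 0.0586·471.8·0.63608/0.20999 = 83.751 rad/s.

83.8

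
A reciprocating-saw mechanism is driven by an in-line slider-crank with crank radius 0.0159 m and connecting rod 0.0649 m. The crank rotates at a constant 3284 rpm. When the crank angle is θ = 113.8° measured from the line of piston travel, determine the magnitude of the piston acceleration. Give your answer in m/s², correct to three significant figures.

ω = 2π·3284/60 = 343.9 rad/s
x(θ) = r cosθ + √(L² − r² sin²θ); with ω constant, a = ω²·d²x/dθ².
d²x/dθ² = −r cosθ − r²(cos2θ)/√u − r⁴ sin²2θ/(4u^{3/2}),  u = L² − r² sin²θ = 0.00400037 m².
Substituting r = 0.0159 m, L = 0.0649 m, θ = 113.8°: d²x/dθ² = +0.0090772 m.
a = ω²·d²x/dθ² = (343.9)²·(+0.0090772) = +1073.5 m/s²;  |a| = 1073.5 m/s².

1070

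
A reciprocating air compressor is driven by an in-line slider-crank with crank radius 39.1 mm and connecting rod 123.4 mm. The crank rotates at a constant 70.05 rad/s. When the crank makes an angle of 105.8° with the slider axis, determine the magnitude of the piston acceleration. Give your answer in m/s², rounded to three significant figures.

ω = 70.05 rad/s
x(θ) = r cosθ + √(L² − r² sin²θ); with ω constant, a = ω²·d²x/dθ².
d²x/dθ² = −r cosθ − r²(cos2θ)/√u − r⁴ sin²2θ/(4u^{3/2}),  u = L² − r² sin²θ = 0.0138121 m².
Substituting r = 0.0391 m, L = 0.1234 m, θ = 105.8°: d²x/dθ² = +0.021627 m.
a = ω²·d²x/dθ² = (70.05)²·(+0.021627) = +106.12 m/s²;  |a| = 106.12 m/s².

106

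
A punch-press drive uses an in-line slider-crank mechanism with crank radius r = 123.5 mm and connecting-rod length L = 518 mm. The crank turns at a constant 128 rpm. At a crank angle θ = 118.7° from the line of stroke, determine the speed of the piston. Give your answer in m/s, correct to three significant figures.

1.28

ω = 2π·128/60 = 13.4 rad/s
For an in-line slider-crank, x = r cosθ + √(L² − r² sin²θ), so v = −rω sinθ·[1 + r cosθ/√(L² − r² sin²θ)].
With r = 0.1235 m, L = 0.518 m, θ = 118.7°: √(L² − r² sin²θ) = 0.50655 m.
v = −0.1235·13.4·0.87715·[1 + 0.1235·-0.48022/0.50655] = -1.282 m/s.
|v| = 1.282 m/s.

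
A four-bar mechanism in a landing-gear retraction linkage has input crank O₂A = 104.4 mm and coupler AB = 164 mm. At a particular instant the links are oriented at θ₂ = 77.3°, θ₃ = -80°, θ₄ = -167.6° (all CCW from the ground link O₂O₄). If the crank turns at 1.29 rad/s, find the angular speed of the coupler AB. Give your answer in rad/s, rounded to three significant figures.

0.744

ω₂ = 1.29 rad/s
Differentiating the loop-closure r₂e^{iθ₂}+r₃e^{iθ₃}=r₁+r₄e^{iθ₄} gives r₂ω₂e^{iθ₂}+r₃ω₃e^{iθ₃}=r₄ω₄e^{iθ₄}.
Eliminating the other unknown: ω₃ = r₂ω₂ sin(θ₄−θ₂) / [r₃ sin(θ₃−θ₄)].
Numerator sine = +0.90557; denominator sine = +0.99912.
Result = 0.1044·1.29·(+0.90557) / (0.164·(+0.99912)) = +0.7443 rad/s; magnitude 0.7443 rad/s.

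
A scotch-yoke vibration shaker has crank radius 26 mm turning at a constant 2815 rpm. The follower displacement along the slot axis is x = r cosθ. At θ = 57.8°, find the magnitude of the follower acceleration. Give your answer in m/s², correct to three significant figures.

1200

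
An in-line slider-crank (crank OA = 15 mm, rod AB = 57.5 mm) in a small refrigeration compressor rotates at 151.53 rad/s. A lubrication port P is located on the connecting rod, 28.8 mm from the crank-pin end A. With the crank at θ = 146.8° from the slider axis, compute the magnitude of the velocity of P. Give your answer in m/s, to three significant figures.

ω = 151.5 rad/s.  Crank-pin speed |V_A| = rω = 2.2729 m/s, perpendicular to OA.
Rod angle: sinφ = −(r/L) sinθ ⇒ φ = -8.212°; ω_rod = −rω cosθ/√(L²−r²sin²θ) = +33.42 rad/s.
V_P = V_A + ω_rod × AP, with AP = 0.0288 m along the rod.
Components: V_Px = −rω sinθ − a·ω_rod·sinφ = -1.1071 m/s;  V_Py = rω cosθ + a·ω_rod·cosφ = -0.94931 m/s.
|V_P| = √(V_Px² + V_Py²) = 1.4584 m/s.

1.46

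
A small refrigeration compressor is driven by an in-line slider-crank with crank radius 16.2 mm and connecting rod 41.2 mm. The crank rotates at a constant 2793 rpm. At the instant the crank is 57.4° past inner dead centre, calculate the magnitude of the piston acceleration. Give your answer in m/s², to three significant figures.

525

ω = 2π·2793/60 = 292.5 rad/s
x(θ) = r cosθ + √(L² − r² sin²θ); with ω constant, a = ω²·d²x/dθ².
d²x/dθ² = −r cosθ − r²(cos2θ)/√u − r⁴ sin²2θ/(4u^{3/2}),  u = L² − r² sin²θ = 0.00151118 m².
Substituting r = 0.0162 m, L = 0.0412 m, θ = 57.4°: d²x/dθ² = -0.0061379 m.
a = ω²·d²x/dθ² = (292.5)²·(-0.0061379) = -525.07 m/s²;  |a| = 525.07 m/s².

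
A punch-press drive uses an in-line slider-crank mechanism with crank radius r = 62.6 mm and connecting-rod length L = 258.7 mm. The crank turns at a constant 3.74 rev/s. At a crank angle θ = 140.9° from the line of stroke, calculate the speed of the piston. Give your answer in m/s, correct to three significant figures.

0.751

ω = 2π·3.74 = 23.5 rad/s
For an in-line slider-crank, x = r cosθ + √(L² − r² sin²θ), so v = −rω sinθ·[1 + r cosθ/√(L² − r² sin²θ)].
With r = 0.0626 m, L = 0.2587 m, θ = 140.9°: √(L² − r² sin²θ) = 0.25567 m.
v = −0.0626·23.5·0.63068·[1 + 0.0626·-0.77605/0.25567] = -0.75147 m/s.
|v| = 0.75147 m/s.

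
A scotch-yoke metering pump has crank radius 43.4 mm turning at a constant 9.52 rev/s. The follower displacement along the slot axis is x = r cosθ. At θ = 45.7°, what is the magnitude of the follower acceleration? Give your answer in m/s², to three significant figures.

ω = 59.82 rad/s (from 9.52 rev/s).
x = r cosθ ⇒ ẍ = −rω² cosθ (ω constant).
|a| = rω²|cosθ| = 0.0434·(59.82)²·|cos 45.7°| = 108.45 m/s².

108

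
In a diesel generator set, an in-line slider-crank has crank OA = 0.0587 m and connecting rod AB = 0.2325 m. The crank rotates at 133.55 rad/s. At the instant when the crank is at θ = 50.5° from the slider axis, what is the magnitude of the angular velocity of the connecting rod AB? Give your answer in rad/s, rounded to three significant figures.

21.9

ω = 133.6 rad/s
The rod makes angle φ with the slider axis where L sinφ = r sinθ; differentiating, L cosφ·φ̇ = r ω cosθ.
L cosφ = √(L² − r² sin²θ) = 0.22805 m.
|ω_rod| = r ω |cosθ| / √(L² − r² sin²θ) = 0.0587·133.6·0.63608/0.22805 = 21.866 rad/s.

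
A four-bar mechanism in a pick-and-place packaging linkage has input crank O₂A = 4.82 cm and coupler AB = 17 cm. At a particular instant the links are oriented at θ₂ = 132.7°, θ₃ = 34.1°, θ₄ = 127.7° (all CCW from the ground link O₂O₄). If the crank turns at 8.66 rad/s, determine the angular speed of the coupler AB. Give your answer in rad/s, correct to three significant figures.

ω₂ = 8.66 rad/s
Differentiating the loop-closure r₂e^{iθ₂}+r₃e^{iθ₃}=r₁+r₄e^{iθ₄} gives r₂ω₂e^{iθ₂}+r₃ω₃e^{iθ₃}=r₄ω₄e^{iθ₄}.
Eliminating the other unknown: ω₃ = r₂ω₂ sin(θ₄−θ₂) / [r₃ sin(θ₃−θ₄)].
Numerator sine = -0.08716; denominator sine = -0.99803.
Result = 0.0482·8.66·(-0.08716) / (0.17·(-0.99803)) = +0.21442 rad/s; magnitude 0.21442 rad/s.

0.214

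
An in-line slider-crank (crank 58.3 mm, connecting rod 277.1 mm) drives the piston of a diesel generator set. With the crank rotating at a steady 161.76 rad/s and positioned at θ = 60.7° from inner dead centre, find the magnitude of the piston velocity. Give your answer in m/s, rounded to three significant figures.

9.09

ω = 161.8 rad/s
For an in-line slider-crank, x = r cosθ + √(L² − r² sin²θ), so v = −rω sinθ·[1 + r cosθ/√(L² − r² sin²θ)].
With r = 0.0583 m, L = 0.2771 m, θ = 60.7°: √(L² − r² sin²θ) = 0.2724 m.
v = −0.0583·161.8·0.87207·[1 + 0.0583·0.48938/0.2724] = -9.0855 m/s.
|v| = 9.0855 m/s.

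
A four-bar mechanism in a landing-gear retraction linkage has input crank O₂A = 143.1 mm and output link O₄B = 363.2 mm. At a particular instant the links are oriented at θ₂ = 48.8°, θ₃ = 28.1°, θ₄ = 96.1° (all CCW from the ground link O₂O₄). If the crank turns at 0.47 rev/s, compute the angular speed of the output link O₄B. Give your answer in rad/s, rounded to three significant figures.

0.444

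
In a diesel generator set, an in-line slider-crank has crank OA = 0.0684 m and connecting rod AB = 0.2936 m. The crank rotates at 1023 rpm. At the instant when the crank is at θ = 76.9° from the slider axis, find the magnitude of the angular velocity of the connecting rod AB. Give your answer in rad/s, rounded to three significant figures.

5.81

ω = 107.1 rad/s (converted from 1023 rpm).
The rod makes angle φ with the slider axis where L sinφ = r sinθ; differentiating, L cosφ·φ̇ = r ω cosθ.
L cosφ = √(L² − r² sin²θ) = 0.28594 m.
|ω_rod| = r ω |cosθ| / √(L² − r² sin²θ) = 0.0684·107.1·0.22665/0.28594 = 5.8082 rad/s.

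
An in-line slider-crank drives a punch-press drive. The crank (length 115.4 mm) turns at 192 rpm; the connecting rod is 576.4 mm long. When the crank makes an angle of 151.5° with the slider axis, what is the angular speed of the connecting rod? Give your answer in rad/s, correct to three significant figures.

3.55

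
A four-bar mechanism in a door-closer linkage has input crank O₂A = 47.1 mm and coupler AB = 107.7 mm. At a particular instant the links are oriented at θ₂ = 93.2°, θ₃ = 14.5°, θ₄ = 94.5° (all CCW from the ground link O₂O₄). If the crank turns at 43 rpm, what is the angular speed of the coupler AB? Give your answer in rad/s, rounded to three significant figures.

0.0454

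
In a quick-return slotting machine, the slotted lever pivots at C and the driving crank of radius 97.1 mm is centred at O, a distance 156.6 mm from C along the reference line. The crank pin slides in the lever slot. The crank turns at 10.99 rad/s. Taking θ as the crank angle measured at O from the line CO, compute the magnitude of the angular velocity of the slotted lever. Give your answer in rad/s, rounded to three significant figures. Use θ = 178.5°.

ω = 10.99 rad/s
Crank pin A relative to C: A = (d + r cosθ, r sinθ); lever angle φ = atan2(r sinθ, d + r cosθ).
Differentiating tanφ: φ̇ = rω(d cosθ + r)/(d² + r² + 2dr cosθ).
d² + r² + 2dr cosθ = |CA|² = 0.00355067 m²;  d cosθ + r = -0.059446 m.
|ω_lever| = |0.0971·10.99·-0.059446| / 0.00355067 = 17.866 rad/s.

17.9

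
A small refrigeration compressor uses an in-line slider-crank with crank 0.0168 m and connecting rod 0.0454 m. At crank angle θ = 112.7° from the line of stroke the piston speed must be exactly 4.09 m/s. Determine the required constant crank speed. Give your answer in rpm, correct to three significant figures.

For an in-line slider-crank, |v_piston| = rω|sinθ|·[1 + r cosθ/√(L² − r² sin²θ)].
With r = 0.0168 m, L = 0.0454 m, θ = 112.7°: the bracketed kinematic factor |dx/dθ| = 0.013144 m.
ω = v/|dx/dθ| = 4.09/0.013144 = 311.17 rad/s.
N = 60ω/(2π) = 2971.5 rpm.

2970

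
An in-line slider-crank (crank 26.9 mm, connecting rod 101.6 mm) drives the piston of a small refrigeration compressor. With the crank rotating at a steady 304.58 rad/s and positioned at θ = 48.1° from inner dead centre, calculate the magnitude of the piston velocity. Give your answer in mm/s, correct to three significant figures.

7200

ω = 304.6 rad/s
For an in-line slider-crank, x = r cosθ + √(L² − r² sin²θ), so v = −rω sinθ·[1 + r cosθ/√(L² − r² sin²θ)].
With r = 0.0269 m, L = 0.1016 m, θ = 48.1°: √(L² − r² sin²θ) = 0.099608 m.
v = −0.0269·304.6·0.74431·[1 + 0.0269·0.66783/0.099608] = -7.1982 m/s.
|v| = 7.1982 m/s = 7198.2 mm/s.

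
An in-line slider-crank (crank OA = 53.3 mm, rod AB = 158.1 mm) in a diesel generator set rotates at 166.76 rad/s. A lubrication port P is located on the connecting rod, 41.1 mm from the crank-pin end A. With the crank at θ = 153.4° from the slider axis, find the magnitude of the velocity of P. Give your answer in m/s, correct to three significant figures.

ω = 166.8 rad/s.  Crank-pin speed |V_A| = rω = 8.8883 m/s, perpendicular to OA.
Rod angle: sinφ = −(r/L) sinθ ⇒ φ = -8.682°; ω_rod = −rω cosθ/√(L²−r²sin²θ) = +50.852 rad/s.
V_P = V_A + ω_rod × AP, with AP = 0.0411 m along the rod.
Components: V_Px = −rω sinθ − a·ω_rod·sinφ = -3.6643 m/s;  V_Py = rω cosθ + a·ω_rod·cosφ = -5.8815 m/s.
|V_P| = √(V_Px² + V_Py²) = 6.9296 m/s.

6.93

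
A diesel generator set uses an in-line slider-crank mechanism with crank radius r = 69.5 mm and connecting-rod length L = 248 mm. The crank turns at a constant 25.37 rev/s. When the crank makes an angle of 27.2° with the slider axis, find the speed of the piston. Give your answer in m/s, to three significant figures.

6.34

ω = 2π·25.4 = 159.4 rad/s
For an in-line slider-crank, x = r cosθ + √(L² − r² sin²θ), so v = −rω sinθ·[1 + r cosθ/√(L² − r² sin²θ)].
With r = 0.0695 m, L = 0.248 m, θ = 27.2°: √(L² − r² sin²θ) = 0.24596 m.
v = −0.0695·159.4·0.45710·[1 + 0.0695·0.88942/0.24596] = -6.3367 m/s.
|v| = 6.3367 m/s.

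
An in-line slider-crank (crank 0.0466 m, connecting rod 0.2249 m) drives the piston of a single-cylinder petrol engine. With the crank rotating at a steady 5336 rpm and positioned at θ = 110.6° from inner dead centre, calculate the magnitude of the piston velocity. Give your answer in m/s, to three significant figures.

ω = 2π·5336/60 = 558.8 rad/s
For an in-line slider-crank, x = r cosθ + √(L² − r² sin²θ), so v = −rω sinθ·[1 + r cosθ/√(L² − r² sin²θ)].
With r = 0.0466 m, L = 0.2249 m, θ = 110.6°: √(L² − r² sin²θ) = 0.22063 m.
v = −0.0466·558.8·0.93606·[1 + 0.0466·-0.35184/0.22063] = -22.563 m/s.
|v| = 22.563 m/s.

22.6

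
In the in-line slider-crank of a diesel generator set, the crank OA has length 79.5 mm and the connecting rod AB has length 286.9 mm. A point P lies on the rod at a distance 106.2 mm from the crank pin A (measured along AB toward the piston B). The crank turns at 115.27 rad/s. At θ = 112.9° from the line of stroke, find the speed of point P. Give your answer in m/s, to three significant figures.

ω = 115.3 rad/s.  Crank-pin speed |V_A| = rω = 9.164 m/s, perpendicular to OA.
Rod angle: sinφ = −(r/L) sinθ ⇒ φ = -14.789°; ω_rod = −rω cosθ/√(L²−r²sin²θ) = +12.855 rad/s.
V_P = V_A + ω_rod × AP, with AP = 0.1062 m along the rod.
Components: V_Px = −rω sinθ − a·ω_rod·sinφ = -8.0932 m/s;  V_Py = rω cosθ + a·ω_rod·cosφ = -2.2459 m/s.
|V_P| = √(V_Px² + V_Py²) = 8.3991 m/s.

8.40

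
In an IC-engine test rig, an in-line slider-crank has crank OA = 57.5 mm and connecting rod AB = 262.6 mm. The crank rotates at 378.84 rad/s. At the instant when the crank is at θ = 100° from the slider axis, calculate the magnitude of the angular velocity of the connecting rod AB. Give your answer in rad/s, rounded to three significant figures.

14.8

ω = 378.8 rad/s
The rod makes angle φ with the slider axis where L sinφ = r sinθ; differentiating, L cosφ·φ̇ = r ω cosθ.
L cosφ = √(L² − r² sin²θ) = 0.25642 m.
|ω_rod| = r ω |cosθ| / √(L² − r² sin²θ) = 0.0575·378.8·0.17365/0.25642 = 14.752 rad/s.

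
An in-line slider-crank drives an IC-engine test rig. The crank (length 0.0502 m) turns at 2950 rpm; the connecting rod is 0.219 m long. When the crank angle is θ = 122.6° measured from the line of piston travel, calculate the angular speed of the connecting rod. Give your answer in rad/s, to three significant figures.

38.9

ω = 308.9 rad/s (converted from 2950 rpm).
The rod makes angle φ with the slider axis where L sinφ = r sinθ; differentiating, L cosφ·φ̇ = r ω cosθ.
L cosφ = √(L² − r² sin²θ) = 0.21488 m.
|ω_rod| = r ω |cosθ| / √(L² − r² sin²θ) = 0.0502·308.9·0.53877/0.21488 = 38.884 rad/s.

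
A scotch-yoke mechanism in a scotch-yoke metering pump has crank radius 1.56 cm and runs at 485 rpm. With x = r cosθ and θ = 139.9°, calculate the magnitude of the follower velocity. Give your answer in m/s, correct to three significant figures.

0.510

ω = 50.79 rad/s (from 485 rpm).
x = r cosθ ⇒ ẋ = −rω sinθ.
|v| = rω|sinθ| = 0.0156·50.79·|sin 139.9°| = 0.51035 m/s.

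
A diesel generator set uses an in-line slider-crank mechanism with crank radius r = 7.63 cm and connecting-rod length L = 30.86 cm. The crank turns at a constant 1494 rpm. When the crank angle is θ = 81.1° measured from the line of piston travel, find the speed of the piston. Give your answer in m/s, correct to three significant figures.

12.3

ω = 2π·1494/60 = 156.5 rad/s
For an in-line slider-crank, x = r cosθ + √(L² − r² sin²θ), so v = −rω sinθ·[1 + r cosθ/√(L² − r² sin²θ)].
With r = 0.0763 m, L = 0.3086 m, θ = 81.1°: √(L² − r² sin²θ) = 0.29925 m.
v = −0.0763·156.5·0.98796·[1 + 0.0763·0.15471/0.29925] = -12.259 m/s.
|v| = 12.259 m/s.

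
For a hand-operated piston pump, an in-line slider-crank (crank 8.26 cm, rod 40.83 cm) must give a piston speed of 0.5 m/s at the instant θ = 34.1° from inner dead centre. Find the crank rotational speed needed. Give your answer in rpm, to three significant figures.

88.2

For an in-line slider-crank, |v_piston| = rω|sinθ|·[1 + r cosθ/√(L² − r² sin²θ)].
With r = 0.0826 m, L = 0.4083 m, θ = 34.1°: the bracketed kinematic factor |dx/dθ| = 0.054117 m.
ω = v/|dx/dθ| = 0.5/0.054117 = 9.2393 rad/s.
N = 60ω/(2π) = 88.229 rpm.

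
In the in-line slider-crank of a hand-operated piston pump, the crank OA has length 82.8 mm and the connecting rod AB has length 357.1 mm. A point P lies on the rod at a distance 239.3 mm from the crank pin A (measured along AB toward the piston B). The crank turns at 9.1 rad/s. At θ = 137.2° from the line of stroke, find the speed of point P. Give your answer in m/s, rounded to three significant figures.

0.488

ω = 9.1 rad/s.  Crank-pin speed |V_A| = rω = 0.75348 m/s, perpendicular to OA.
Rod angle: sinφ = −(r/L) sinθ ⇒ φ = -9.064°; ω_rod = −rω cosθ/√(L²−r²sin²θ) = +1.5677 rad/s.
V_P = V_A + ω_rod × AP, with AP = 0.2393 m along the rod.
Components: V_Px = −rω sinθ − a·ω_rod·sinφ = -0.45284 m/s;  V_Py = rω cosθ + a·ω_rod·cosφ = -0.18237 m/s.
|V_P| = √(V_Px² + V_Py²) = 0.48819 m/s.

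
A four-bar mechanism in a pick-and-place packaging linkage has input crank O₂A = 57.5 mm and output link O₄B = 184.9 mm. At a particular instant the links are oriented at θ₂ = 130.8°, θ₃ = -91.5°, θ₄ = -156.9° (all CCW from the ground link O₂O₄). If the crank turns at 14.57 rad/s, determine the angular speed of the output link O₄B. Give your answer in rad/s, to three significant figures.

ω₂ = 14.57 rad/s
Differentiating the loop-closure r₂e^{iθ₂}+r₃e^{iθ₃}=r₁+r₄e^{iθ₄} gives r₂ω₂e^{iθ₂}+r₃ω₃e^{iθ₃}=r₄ω₄e^{iθ₄}.
Eliminating the other unknown: ω₄ = r₂ω₂ sin(θ₂−θ₃) / [r₄ sin(θ₄−θ₃)].
Numerator sine = -0.67301; denominator sine = -0.90924.
Result = 0.0575·14.57·(-0.67301) / (0.1849·(-0.90924)) = +3.3538 rad/s; magnitude 3.3538 rad/s.

3.35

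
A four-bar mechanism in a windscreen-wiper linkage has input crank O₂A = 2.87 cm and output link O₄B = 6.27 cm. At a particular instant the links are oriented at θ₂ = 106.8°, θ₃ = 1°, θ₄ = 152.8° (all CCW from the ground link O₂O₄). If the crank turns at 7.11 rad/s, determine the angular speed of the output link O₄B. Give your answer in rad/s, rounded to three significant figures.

ω₂ = 7.11 rad/s
Differentiating the loop-closure r₂e^{iθ₂}+r₃e^{iθ₃}=r₁+r₄e^{iθ₄} gives r₂ω₂e^{iθ₂}+r₃ω₃e^{iθ₃}=r₄ω₄e^{iθ₄}.
Eliminating the other unknown: ω₄ = r₂ω₂ sin(θ₂−θ₃) / [r₄ sin(θ₄−θ₃)].
Numerator sine = +0.96222; denominator sine = +0.47255.
Result = 0.0287·7.11·(+0.96222) / (0.0627·(+0.47255)) = +6.6269 rad/s; magnitude 6.6269 rad/s.

6.63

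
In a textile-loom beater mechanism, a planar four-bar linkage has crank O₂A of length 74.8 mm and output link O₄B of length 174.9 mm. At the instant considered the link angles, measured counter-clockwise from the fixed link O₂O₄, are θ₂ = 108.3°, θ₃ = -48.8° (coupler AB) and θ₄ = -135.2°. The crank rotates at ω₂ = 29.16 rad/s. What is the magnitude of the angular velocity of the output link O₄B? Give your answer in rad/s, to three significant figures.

ω₂ = 29.16 rad/s
Differentiating the loop-closure r₂e^{iθ₂}+r₃e^{iθ₃}=r₁+r₄e^{iθ₄} gives r₂ω₂e^{iθ₂}+r₃ω₃e^{iθ₃}=r₄ω₄e^{iθ₄}.
Eliminating the other unknown: ω₄ = r₂ω₂ sin(θ₂−θ₃) / [r₄ sin(θ₄−θ₃)].
Numerator sine = +0.38912; denominator sine = -0.99803.
Result = 0.0748·29.16·(+0.38912) / (0.1749·(-0.99803)) = -4.8623 rad/s; magnitude 4.8623 rad/s.

4.86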